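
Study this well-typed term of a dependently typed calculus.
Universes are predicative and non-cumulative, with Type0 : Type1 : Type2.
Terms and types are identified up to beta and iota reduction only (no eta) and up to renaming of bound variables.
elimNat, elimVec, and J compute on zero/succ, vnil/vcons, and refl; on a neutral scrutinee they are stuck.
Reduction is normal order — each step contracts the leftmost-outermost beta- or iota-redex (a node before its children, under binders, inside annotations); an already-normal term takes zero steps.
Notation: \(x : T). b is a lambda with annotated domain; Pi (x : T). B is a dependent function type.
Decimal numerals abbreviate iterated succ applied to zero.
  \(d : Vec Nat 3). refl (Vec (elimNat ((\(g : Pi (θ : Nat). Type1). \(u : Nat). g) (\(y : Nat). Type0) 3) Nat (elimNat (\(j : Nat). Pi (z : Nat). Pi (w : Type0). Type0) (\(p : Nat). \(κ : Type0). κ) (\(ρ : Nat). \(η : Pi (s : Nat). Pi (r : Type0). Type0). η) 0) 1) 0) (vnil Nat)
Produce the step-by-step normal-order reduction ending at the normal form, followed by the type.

normal-order reduction:
  \(d : Vec Nat 3). refl (Vec (elimNat ((\(g : Pi (θ : Nat). Type1). \(u : Nat). g) (\(y : Nat). Type0) 3) Nat (elimNat (\(j : Nat). Pi (z : Nat). Pi (w : Type0). Type0) (\(p : Nat). \(κ : Type0). κ) (\(ρ : Nat). \(η : Pi (s : Nat). Pi (r : Type0). Type0). η) 0) 1) 0) (vnil Nat)
  ~> \(d : Vec Nat 3). refl (Vec (elimNat (\(g : Nat). Pi (θ : Nat). Pi (u : Type0). Type0) (\(y : Nat). \(j : Type0). j) (\(z : Nat). \(w : Pi (p : Nat). Pi (κ : Type0). Type0). w) 0 0 (elimNat ((\(ρ : Pi (η : Nat). Type1). \(s : Nat). ρ) (\(r : Nat). Type0) 3) Nat (elimNat (\(α : Nat). Pi (φ : Nat). Pi (c : Type0). Type0) (\(q : Nat). \(ψ : Type0). ψ) (\(l : Nat). \(t : Pi (μ : Nat). Pi (x : Type0). Type0). t) 0) 0)) 0) (vnil Nat)
  ~> \(d : Vec Nat 3). refl (Vec ((\(g : Nat). \(θ : Type0). θ) 0 (elimNat ((\(u : Pi (y : Nat). Type1). \(j : Nat). u) (\(z : Nat). Type0) 3) Nat (elimNat (\(w : Nat). Pi (p : Nat). Pi (κ : Type0). Type0) (\(ρ : Nat). \(η : Type0). η) (\(s : Nat). \(r : Pi (α : Nat). Pi (φ : Type0). Type0). r) 0) 0)) 0) (vnil Nat)
  ~> \(d : Vec Nat 3). refl (Vec ((\(g : Type0). g) (elimNat ((\(θ : Pi (u : Nat). Type1). \(y : Nat). θ) (\(j : Nat). Type0) 3) Nat (elimNat (\(z : Nat). Pi (w : Nat). Pi (p : Type0). Type0) (\(κ : Nat). \(ρ : Type0). ρ) (\(η : Nat). \(s : Pi (r : Nat). Pi (α : Type0). Type0). s) 0) 0)) 0) (vnil Nat)
  ~> \(d : Vec Nat 3). refl (Vec (elimNat ((\(g : Pi (θ : Nat). Type1). \(u : Nat). g) (\(y : Nat). Type0) 3) Nat (elimNat (\(j : Nat). Pi (z : Nat). Pi (w : Type0). Type0) (\(p : Nat). \(κ : Type0). κ) (\(ρ : Nat). \(η : Pi (s : Nat). Pi (r : Type0). Type0). η) 0) 0) 0) (vnil Nat)
  ~> \(d : Vec Nat 3). refl (Vec Nat 0) (vnil Nat)
the term's type:
  Pi (d : Vec Nat 3). Eq (Vec Nat 0) (vnil Nat) (vnil Nat)


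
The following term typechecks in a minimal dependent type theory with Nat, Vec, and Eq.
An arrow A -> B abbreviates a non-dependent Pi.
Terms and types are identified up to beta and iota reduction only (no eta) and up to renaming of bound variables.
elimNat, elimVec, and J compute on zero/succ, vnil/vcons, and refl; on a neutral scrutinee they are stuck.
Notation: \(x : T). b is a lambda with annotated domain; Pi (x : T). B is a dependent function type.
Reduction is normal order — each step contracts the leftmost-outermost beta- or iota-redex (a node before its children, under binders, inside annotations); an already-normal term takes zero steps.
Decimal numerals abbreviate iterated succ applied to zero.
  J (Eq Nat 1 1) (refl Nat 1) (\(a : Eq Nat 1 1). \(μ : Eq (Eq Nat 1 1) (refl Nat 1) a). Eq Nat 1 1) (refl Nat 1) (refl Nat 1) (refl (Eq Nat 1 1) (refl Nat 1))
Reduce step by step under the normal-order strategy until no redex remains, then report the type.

reduction (normal order):
  J (Eq Nat 1 1) (refl Nat 1) (\(a : Eq Nat 1 1). \(μ : Eq (Eq Nat 1 1) (refl Nat 1) a). Eq Nat 1 1) (refl Nat 1) (refl Nat 1) (refl (Eq Nat 1 1) (refl Nat 1))
  ~> refl Nat 1
inferred type:
  Eq Nat 1 1


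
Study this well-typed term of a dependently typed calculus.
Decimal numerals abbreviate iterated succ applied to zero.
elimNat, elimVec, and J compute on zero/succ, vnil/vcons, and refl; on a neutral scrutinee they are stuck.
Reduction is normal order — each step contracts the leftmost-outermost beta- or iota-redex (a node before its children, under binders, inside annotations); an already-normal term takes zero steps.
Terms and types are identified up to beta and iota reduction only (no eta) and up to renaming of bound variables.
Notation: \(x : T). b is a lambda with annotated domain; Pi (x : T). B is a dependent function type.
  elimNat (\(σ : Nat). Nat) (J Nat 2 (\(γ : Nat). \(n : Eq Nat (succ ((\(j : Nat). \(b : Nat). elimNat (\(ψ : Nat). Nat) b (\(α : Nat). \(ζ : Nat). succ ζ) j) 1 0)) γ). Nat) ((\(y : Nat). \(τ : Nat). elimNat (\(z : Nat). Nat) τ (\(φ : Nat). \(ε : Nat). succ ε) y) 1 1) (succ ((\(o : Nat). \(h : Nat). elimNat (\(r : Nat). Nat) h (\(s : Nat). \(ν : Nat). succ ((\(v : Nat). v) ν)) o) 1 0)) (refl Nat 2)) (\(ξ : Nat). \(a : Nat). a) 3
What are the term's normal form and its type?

normal form:
  2
the term's type:
  Nat
observation: 17 normal-order steps separate the term from its normal form.


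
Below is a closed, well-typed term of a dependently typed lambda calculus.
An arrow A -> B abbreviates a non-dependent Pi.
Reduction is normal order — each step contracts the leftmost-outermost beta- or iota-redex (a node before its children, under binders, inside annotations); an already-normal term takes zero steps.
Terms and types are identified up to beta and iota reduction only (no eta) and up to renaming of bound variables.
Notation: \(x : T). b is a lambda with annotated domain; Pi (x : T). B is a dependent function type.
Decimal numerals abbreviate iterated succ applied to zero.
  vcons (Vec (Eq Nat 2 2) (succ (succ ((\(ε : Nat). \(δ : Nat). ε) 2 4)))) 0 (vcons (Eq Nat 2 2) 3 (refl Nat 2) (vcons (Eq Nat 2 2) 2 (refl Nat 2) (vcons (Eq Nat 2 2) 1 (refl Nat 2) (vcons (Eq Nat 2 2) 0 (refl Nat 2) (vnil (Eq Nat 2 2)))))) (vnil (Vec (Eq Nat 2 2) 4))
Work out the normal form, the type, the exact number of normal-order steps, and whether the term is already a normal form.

normal form:
  vcons (Vec (Eq Nat 2 2) 4) 0 (vcons (Eq Nat 2 2) 3 (refl Nat 2) (vcons (Eq Nat 2 2) 2 (refl Nat 2) (vcons (Eq Nat 2 2) 1 (refl Nat 2) (vcons (Eq Nat 2 2) 0 (refl Nat 2) (vnil (Eq Nat 2 2)))))) (vnil (Vec (Eq Nat 2 2) 4))
the term's type:
  Vec (Vec (Eq Nat 2 2) 4) 1
normal-order step count: 2
term was already normal: no
first redex: a beta-redex


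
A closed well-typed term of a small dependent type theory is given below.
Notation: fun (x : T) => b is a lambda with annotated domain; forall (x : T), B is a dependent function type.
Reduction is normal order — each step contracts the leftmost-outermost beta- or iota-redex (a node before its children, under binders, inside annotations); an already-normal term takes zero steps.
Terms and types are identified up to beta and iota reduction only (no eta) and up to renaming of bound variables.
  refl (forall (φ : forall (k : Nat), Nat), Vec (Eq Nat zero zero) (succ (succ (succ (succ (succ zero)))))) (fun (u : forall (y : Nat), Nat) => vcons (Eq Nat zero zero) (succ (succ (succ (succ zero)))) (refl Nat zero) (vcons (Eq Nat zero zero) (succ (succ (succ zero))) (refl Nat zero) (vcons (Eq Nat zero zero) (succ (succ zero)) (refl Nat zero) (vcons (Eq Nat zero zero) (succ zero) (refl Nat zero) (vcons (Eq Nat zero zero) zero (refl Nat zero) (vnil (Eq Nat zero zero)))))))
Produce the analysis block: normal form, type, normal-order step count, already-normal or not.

normal form:
  refl (forall (φ : forall (k : Nat), Nat), Vec (Eq Nat zero zero) (succ (succ (succ (succ (succ zero)))))) (fun (u : forall (y : Nat), Nat) => vcons (Eq Nat zero zero) (succ (succ (succ (succ zero)))) (refl Nat zero) (vcons (Eq Nat zero zero) (succ (succ (succ zero))) (refl Nat zero) (vcons (Eq Nat zero zero) (succ (succ zero)) (refl Nat zero) (vcons (Eq Nat zero zero) (succ zero) (refl Nat zero) (vcons (Eq Nat zero zero) zero (refl Nat zero) (vnil (Eq Nat zero zero)))))))
inferred type:
  Eq (forall (φ : forall (k : Nat), Nat), Vec (Eq Nat zero zero) (succ (succ (succ (succ (succ zero)))))) (fun (u : forall (y : Nat), Nat) => vcons (Eq Nat zero zero) (succ (succ (succ (succ zero)))) (refl Nat zero) (vcons (Eq Nat zero zero) (succ (succ (succ zero))) (refl Nat zero) (vcons (Eq Nat zero zero) (succ (succ zero)) (refl Nat zero) (vcons (Eq Nat zero zero) (succ zero) (refl Nat zero) (vcons (Eq Nat zero zero) zero (refl Nat zero) (vnil (Eq Nat zero zero))))))) (fun (w : forall (ν : Nat), Nat) => vcons (Eq Nat zero zero) (succ (succ (succ (succ zero)))) (refl Nat zero) (vcons (Eq Nat zero zero) (succ (succ (succ zero))) (refl Nat zero) (vcons (Eq Nat zero zero) (succ (succ zero)) (refl Nat zero) (vcons (Eq Nat zero zero) (succ zero) (refl Nat zero) (vcons (Eq Nat zero zero) zero (refl Nat zero) (vnil (Eq Nat zero zero)))))))
normal-order step count: 0
started in normal form: yes


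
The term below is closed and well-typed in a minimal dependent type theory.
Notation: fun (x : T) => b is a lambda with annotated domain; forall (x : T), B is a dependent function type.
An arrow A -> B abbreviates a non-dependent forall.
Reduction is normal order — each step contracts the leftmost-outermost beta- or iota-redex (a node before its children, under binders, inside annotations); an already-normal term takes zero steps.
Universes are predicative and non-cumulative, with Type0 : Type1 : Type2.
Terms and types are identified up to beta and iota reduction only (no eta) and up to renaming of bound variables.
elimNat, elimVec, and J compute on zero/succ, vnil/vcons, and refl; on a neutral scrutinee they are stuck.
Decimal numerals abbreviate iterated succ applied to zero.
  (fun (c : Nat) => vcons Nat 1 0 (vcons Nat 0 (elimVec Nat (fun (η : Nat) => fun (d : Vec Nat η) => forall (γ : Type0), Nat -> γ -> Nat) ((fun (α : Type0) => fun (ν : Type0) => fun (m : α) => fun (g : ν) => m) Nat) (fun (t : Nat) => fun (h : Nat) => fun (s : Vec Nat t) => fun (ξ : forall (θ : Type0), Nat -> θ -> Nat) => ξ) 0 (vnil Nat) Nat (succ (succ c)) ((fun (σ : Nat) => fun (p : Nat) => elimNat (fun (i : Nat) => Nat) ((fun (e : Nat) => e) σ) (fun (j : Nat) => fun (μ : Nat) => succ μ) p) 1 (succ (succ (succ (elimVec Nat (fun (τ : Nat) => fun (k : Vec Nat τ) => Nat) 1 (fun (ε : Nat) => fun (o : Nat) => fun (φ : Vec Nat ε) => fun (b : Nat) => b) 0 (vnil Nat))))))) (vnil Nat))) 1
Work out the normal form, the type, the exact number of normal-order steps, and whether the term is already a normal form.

resulting normal form:
  vcons Nat 1 0 (vcons Nat 0 3 (vnil Nat))
the term's type:
  Vec Nat 2
normal-order step count: 6
already normal: no
first contracted redex: a beta-redex


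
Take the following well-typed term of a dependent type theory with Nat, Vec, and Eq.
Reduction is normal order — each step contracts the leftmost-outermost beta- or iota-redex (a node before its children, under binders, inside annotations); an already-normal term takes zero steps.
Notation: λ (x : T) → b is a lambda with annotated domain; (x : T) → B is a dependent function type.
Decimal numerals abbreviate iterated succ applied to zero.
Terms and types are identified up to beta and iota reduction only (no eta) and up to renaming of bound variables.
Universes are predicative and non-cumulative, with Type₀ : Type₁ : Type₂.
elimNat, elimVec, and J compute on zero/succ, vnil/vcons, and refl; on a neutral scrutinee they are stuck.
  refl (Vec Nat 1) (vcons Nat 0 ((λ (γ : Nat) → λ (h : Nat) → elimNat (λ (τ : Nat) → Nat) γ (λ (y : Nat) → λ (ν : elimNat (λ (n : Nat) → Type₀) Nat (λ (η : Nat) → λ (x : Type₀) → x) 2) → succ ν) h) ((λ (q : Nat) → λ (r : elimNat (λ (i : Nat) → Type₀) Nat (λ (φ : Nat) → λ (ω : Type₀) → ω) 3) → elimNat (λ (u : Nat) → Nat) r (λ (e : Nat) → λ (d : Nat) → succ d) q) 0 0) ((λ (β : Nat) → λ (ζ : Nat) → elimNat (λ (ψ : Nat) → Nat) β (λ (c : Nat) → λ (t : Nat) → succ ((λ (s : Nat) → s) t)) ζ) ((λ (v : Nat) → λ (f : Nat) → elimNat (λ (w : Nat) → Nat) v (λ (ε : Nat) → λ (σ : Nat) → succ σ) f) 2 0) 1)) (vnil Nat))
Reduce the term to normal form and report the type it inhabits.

resulting normal form:
  refl (Vec Nat 1) (vcons Nat 0 3 (vnil Nat))
the term's type:
  Eq (Vec Nat 1) (vcons Nat 0 3 (vnil Nat)) (vcons Nat 0 3 (vnil Nat))


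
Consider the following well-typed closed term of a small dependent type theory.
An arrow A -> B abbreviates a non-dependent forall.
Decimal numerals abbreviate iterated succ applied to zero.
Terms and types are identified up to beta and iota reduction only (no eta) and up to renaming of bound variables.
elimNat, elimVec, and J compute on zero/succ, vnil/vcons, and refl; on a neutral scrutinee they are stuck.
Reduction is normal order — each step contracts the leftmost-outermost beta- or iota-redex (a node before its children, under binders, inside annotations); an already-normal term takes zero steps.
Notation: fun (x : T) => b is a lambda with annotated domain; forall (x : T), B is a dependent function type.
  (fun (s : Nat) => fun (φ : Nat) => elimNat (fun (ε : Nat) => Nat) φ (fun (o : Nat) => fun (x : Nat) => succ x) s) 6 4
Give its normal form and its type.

resulting normal form:
  10
the term's type:
  Nat
observation: contracting a beta-redex first, the term normalizes in 21 steps.


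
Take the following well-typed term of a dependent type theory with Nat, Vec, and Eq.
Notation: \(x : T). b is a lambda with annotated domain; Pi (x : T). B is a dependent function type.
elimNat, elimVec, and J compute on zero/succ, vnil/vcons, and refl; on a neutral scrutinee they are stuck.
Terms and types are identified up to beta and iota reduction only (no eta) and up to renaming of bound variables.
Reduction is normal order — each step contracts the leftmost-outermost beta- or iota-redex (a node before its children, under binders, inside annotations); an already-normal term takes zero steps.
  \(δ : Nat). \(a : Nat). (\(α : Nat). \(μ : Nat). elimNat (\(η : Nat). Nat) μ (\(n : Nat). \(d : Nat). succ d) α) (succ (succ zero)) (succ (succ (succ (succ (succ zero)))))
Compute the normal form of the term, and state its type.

reduced normal form:
  \(δ : Nat). \(a : Nat). succ (succ (succ (succ (succ (succ (succ zero))))))
type:
  Pi (δ : Nat). Pi (a : Nat). Nat
observation: the leftmost-outermost redex is a beta-redex, and normalization takes 9 steps.


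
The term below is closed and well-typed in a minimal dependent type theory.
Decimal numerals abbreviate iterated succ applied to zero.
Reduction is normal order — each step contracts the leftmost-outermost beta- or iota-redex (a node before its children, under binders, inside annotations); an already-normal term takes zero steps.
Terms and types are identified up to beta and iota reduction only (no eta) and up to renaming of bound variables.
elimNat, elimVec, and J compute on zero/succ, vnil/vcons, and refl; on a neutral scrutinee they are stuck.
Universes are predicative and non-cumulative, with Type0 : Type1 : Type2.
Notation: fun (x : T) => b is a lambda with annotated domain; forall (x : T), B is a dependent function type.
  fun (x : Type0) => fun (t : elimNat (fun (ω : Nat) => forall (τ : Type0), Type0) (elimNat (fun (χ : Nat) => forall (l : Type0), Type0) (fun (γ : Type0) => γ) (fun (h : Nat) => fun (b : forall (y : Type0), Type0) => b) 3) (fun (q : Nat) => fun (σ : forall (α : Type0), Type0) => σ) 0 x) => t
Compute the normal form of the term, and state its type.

reduced normal form:
  fun (x : Type0) => fun (t : x) => t
inferred type:
  forall (x : Type0), forall (t : x), x
observation: the term reaches its normal form after 12 normal-order steps.


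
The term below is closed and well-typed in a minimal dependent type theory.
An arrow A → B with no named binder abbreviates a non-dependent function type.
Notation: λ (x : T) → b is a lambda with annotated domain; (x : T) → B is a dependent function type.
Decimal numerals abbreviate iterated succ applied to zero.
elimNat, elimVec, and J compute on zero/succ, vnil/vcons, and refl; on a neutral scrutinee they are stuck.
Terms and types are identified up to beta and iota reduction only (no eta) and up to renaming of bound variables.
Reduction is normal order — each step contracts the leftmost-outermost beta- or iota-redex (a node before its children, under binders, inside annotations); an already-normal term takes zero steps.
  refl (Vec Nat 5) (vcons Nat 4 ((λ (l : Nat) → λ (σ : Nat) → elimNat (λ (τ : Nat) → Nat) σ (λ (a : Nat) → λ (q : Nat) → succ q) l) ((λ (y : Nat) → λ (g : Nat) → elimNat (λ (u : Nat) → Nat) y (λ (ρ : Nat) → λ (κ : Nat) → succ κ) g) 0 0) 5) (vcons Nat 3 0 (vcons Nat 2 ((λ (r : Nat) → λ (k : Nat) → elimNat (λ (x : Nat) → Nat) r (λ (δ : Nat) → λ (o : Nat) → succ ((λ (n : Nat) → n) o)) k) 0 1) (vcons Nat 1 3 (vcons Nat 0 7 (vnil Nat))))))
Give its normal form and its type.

resulting normal form:
  refl (Vec Nat 5) (vcons Nat 4 5 (vcons Nat 3 0 (vcons Nat 2 1 (vcons Nat 1 3 (vcons Nat 0 7 (vnil Nat))))))
type:
  Eq (Vec Nat 5) (vcons Nat 4 5 (vcons Nat 3 0 (vcons Nat 2 1 (vcons Nat 1 3 (vcons Nat 0 7 (vnil Nat)))))) (vcons Nat 4 5 (vcons Nat 3 0 (vcons Nat 2 1 (vcons Nat 1 3 (vcons Nat 0 7 (vnil Nat))))))
observation: contracting a beta-redex first, the term normalizes in 13 steps.


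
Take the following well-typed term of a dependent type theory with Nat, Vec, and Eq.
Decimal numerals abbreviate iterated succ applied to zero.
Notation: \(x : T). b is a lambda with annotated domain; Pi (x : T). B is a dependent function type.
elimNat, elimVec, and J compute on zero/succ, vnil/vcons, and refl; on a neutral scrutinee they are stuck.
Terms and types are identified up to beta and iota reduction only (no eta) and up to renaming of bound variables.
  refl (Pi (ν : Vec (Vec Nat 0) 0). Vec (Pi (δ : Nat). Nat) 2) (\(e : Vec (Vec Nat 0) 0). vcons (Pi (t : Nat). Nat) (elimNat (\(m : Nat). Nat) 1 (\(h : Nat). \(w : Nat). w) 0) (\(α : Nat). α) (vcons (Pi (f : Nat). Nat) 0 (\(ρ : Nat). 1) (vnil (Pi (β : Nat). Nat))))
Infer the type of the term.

the term's type:
  Eq (Pi (ν : Vec (Vec Nat 0) 0). Vec (Pi (δ : Nat). Nat) 2) (\(e : Vec (Vec Nat 0) 0). vcons (Pi (t : Nat). Nat) 1 (\(m : Nat). m) (vcons (Pi (h : Nat). Nat) 0 (\(w : Nat). 1) (vnil (Pi (α : Nat). Nat)))) (\(f : Vec (Vec Nat 0) 0). vcons (Pi (ρ : Nat). Nat) 1 (\(β : Nat). β) (vcons (Pi (ψ : Nat). Nat) 0 (\(d : Nat). 1) (vnil (Pi (μ : Nat). Nat))))


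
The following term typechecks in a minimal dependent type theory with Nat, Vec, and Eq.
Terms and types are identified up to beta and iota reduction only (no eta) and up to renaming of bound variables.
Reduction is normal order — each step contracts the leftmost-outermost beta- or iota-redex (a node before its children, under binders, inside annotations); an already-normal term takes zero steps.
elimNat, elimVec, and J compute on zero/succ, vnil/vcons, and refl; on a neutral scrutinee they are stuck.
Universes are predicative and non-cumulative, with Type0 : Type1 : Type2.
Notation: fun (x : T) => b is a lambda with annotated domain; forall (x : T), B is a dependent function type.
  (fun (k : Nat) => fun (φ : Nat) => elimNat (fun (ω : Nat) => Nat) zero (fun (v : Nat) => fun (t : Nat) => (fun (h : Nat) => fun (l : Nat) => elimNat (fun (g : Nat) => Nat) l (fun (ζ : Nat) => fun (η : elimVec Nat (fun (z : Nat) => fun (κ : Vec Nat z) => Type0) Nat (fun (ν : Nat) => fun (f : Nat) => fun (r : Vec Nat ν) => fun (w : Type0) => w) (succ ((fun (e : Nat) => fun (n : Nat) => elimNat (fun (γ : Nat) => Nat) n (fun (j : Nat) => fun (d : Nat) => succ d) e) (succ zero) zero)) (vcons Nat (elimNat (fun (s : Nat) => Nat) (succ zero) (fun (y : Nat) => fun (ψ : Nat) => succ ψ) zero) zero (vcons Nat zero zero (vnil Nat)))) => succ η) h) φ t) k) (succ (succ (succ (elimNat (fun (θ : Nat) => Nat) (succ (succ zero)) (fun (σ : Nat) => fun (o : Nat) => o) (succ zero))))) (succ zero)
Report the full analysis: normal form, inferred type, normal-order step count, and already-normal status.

reduced normal form:
  succ (succ (succ (succ (succ zero))))
type:
  Nat
reduction steps (normal order): 46
started in normal form: no
first redex: a beta-redex


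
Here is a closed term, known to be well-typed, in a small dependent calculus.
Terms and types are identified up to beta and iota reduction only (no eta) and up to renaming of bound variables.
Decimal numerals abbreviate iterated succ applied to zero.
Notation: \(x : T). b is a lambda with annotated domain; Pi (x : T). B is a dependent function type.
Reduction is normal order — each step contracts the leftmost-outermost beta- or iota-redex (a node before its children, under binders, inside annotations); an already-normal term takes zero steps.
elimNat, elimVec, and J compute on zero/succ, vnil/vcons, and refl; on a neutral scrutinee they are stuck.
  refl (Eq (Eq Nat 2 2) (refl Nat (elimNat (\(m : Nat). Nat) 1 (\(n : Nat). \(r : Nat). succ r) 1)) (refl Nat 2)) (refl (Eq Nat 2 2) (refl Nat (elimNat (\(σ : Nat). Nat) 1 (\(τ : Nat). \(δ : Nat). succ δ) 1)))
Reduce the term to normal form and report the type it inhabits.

resulting normal form:
  refl (Eq (Eq Nat 2 2) (refl Nat 2) (refl Nat 2)) (refl (Eq Nat 2 2) (refl Nat 2))
the term's type:
  Eq (Eq (Eq Nat 2 2) (refl Nat 2) (refl Nat 2)) (refl (Eq Nat 2 2) (refl Nat 2)) (refl (Eq Nat 2 2) (refl Nat 2))
observation: normalization takes exactly 8 steps under the normal-order strategy.


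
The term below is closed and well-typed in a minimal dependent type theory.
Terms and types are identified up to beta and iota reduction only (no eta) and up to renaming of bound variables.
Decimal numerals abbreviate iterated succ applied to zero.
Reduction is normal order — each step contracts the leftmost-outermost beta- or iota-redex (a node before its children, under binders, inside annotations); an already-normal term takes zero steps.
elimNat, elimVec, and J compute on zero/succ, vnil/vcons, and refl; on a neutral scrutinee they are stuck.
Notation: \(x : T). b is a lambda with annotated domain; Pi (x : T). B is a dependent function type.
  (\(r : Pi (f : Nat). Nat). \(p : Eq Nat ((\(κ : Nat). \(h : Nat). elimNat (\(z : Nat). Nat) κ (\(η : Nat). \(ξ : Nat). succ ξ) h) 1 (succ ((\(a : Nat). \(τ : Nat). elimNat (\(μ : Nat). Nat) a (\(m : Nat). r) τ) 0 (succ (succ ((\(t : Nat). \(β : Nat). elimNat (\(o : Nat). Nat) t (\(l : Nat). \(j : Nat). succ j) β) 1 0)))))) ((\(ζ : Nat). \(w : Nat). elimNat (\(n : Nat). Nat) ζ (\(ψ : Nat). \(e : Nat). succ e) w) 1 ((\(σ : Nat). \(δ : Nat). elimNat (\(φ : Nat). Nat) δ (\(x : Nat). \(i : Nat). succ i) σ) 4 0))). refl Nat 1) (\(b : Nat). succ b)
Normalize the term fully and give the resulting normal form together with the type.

reduced normal form:
  \(r : Eq Nat 5 5). refl Nat 1
inferred type:
  Pi (r : Eq Nat 5 5). Eq Nat 1 1


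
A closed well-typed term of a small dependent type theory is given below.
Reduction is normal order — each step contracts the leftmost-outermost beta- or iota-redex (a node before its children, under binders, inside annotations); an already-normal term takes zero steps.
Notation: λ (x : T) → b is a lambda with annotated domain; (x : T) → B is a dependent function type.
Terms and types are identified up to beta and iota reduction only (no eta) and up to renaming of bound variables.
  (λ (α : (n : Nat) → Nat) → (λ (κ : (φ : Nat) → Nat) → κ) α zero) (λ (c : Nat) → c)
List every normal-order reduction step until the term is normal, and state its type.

normal-order reduction:
  (λ (α : (n : Nat) → Nat) → (λ (κ : (φ : Nat) → Nat) → κ) α zero) (λ (c : Nat) → c)
  ~> (λ (α : (n : Nat) → Nat) → α) (λ (κ : Nat) → κ) zero
  ~> (λ (α : Nat) → α) zero
  ~> zero
type:
  Nat


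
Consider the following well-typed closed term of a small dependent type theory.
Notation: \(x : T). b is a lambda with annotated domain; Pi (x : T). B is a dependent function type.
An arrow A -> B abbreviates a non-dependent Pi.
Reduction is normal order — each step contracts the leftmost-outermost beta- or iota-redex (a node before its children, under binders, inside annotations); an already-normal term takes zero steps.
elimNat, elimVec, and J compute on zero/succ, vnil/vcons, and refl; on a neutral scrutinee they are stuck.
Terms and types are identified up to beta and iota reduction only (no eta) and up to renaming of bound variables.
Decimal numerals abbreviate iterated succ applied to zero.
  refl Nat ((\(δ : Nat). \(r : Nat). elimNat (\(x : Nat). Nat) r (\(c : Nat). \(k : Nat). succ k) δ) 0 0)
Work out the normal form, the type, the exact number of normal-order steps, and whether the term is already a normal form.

reduced normal form:
  refl Nat 0
type:
  Eq Nat 0 0
reduction steps (normal order): 3
started in normal form: no
first redex: a beta-redex


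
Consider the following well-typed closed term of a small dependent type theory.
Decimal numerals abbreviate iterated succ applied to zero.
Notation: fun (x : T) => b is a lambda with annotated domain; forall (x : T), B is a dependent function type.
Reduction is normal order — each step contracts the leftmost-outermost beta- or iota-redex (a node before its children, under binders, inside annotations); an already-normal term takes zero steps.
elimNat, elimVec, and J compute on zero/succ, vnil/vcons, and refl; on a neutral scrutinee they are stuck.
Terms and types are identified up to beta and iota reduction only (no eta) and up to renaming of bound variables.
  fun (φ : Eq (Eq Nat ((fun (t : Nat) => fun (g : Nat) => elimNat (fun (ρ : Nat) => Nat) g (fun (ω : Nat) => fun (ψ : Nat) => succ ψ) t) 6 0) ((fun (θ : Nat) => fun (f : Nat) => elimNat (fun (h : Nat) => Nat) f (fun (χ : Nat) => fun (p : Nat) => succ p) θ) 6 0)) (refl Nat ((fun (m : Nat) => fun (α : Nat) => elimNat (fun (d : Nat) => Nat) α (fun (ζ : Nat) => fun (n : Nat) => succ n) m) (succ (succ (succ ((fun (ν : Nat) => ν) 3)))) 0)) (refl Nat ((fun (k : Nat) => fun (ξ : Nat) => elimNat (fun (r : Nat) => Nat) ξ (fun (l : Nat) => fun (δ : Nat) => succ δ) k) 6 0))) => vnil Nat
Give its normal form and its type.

reduced normal form:
  fun (φ : Eq (Eq Nat 6 6) (refl Nat 6) (refl Nat 6)) => vnil Nat
the term's type:
  forall (φ : Eq (Eq Nat 6 6) (refl Nat 6) (refl Nat 6)), Vec Nat 0
observation: normalization takes exactly 85 steps under the normal-order strategy.


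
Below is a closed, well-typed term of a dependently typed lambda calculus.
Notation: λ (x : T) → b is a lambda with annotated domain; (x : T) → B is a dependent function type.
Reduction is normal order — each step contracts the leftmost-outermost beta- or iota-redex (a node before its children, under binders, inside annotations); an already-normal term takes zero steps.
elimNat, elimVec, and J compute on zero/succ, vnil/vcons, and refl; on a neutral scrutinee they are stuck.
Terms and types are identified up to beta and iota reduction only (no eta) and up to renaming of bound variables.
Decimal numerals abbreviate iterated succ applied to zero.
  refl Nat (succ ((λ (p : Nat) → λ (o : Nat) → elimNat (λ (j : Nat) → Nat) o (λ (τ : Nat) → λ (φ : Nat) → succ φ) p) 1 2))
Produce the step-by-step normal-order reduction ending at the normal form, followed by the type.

normal-order reduction:
  refl Nat (succ ((λ (p : Nat) → λ (o : Nat) → elimNat (λ (j : Nat) → Nat) o (λ (τ : Nat) → λ (φ : Nat) → succ φ) p) 1 2))
  ~> refl Nat (succ ((λ (p : Nat) → elimNat (λ (o : Nat) → Nat) p (λ (j : Nat) → λ (τ : Nat) → succ τ) 1) 2))
  ~> refl Nat (succ (elimNat (λ (p : Nat) → Nat) 2 (λ (o : Nat) → λ (j : Nat) → succ j) 1))
  ~> refl Nat (succ ((λ (p : Nat) → λ (o : Nat) → succ o) 0 (elimNat (λ (j : Nat) → Nat) 2 (λ (τ : Nat) → λ (φ : Nat) → succ φ) 0)))
  ~> refl Nat (succ ((λ (p : Nat) → succ p) (elimNat (λ (o : Nat) → Nat) 2 (λ (j : Nat) → λ (τ : Nat) → succ τ) 0)))
  ~> refl Nat (succ (succ (elimNat (λ (p : Nat) → Nat) 2 (λ (o : Nat) → λ (j : Nat) → succ j) 0)))
  ~> refl Nat 4
type:
  Eq Nat 4 4


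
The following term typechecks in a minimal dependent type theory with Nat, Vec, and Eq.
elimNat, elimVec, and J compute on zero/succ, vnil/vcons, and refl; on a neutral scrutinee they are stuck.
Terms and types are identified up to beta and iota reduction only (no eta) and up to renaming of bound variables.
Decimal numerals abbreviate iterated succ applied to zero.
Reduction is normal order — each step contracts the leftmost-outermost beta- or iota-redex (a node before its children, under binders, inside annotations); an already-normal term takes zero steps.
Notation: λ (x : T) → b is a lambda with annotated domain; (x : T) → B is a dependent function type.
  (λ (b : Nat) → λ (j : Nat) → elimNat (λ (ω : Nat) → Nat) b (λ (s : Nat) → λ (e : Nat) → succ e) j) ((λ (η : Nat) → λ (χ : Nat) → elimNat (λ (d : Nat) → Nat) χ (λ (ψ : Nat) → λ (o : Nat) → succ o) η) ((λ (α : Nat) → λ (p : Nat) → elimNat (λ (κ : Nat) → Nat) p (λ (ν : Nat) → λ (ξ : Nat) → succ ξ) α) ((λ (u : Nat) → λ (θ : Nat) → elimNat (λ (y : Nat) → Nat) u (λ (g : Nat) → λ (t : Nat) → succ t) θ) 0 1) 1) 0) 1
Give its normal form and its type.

resulting normal form:
  3
type:
  Nat


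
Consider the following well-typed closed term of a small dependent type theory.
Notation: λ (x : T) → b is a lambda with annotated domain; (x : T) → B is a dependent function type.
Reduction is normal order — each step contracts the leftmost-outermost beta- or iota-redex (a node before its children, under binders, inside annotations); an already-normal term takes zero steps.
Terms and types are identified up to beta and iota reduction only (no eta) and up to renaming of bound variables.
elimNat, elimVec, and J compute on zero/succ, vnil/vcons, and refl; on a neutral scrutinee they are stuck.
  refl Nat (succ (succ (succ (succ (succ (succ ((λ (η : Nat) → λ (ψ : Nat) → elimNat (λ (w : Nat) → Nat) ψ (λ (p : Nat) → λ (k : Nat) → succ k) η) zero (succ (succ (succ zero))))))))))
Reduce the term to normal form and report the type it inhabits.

resulting normal form:
  refl Nat (succ (succ (succ (succ (succ (succ (succ (succ (succ zero)))))))))
inferred type:
  Eq Nat (succ (succ (succ (succ (succ (succ (succ (succ (succ zero))))))))) (succ (succ (succ (succ (succ (succ (succ (succ (succ zero)))))))))


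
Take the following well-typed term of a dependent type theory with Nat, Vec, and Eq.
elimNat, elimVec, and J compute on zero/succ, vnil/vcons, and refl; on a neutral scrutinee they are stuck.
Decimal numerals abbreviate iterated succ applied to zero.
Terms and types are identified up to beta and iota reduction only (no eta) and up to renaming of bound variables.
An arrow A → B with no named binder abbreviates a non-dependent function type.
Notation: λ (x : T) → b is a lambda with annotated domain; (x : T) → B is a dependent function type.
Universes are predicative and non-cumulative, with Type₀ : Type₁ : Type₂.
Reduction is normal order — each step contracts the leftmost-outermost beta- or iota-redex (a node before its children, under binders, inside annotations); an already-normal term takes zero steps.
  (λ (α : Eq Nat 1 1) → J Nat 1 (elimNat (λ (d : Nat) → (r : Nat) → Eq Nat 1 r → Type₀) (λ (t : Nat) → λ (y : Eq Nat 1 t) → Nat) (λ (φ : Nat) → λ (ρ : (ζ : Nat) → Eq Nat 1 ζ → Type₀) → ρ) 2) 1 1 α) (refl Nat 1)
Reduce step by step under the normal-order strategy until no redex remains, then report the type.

reduction (normal order):
  (λ (α : Eq Nat 1 1) → J Nat 1 (elimNat (λ (d : Nat) → (r : Nat) → Eq Nat 1 r → Type₀) (λ (t : Nat) → λ (y : Eq Nat 1 t) → Nat) (λ (φ : Nat) → λ (ρ : (ζ : Nat) → Eq Nat 1 ζ → Type₀) → ρ) 2) 1 1 α) (refl Nat 1)
  ~> J Nat 1 (elimNat (λ (α : Nat) → (d : Nat) → Eq Nat 1 d → Type₀) (λ (r : Nat) → λ (t : Eq Nat 1 r) → Nat) (λ (y : Nat) → λ (φ : (ρ : Nat) → Eq Nat 1 ρ → Type₀) → φ) 2) 1 1 (refl Nat 1)
  ~> 1
inferred type:
  Nat


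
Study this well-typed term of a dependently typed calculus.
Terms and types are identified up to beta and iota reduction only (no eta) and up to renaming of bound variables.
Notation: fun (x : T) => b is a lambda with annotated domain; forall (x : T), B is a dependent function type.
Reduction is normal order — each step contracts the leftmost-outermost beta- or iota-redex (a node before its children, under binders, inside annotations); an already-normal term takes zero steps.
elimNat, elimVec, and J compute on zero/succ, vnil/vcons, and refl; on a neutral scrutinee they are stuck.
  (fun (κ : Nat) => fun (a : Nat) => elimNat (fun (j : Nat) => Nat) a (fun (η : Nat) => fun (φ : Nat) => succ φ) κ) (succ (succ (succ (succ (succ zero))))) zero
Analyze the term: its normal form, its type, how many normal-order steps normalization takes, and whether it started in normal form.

normal form:
  succ (succ (succ (succ (succ zero))))
type:
  Nat
normal-order step count: 18
already normal: no
first contracted redex: a beta-redex


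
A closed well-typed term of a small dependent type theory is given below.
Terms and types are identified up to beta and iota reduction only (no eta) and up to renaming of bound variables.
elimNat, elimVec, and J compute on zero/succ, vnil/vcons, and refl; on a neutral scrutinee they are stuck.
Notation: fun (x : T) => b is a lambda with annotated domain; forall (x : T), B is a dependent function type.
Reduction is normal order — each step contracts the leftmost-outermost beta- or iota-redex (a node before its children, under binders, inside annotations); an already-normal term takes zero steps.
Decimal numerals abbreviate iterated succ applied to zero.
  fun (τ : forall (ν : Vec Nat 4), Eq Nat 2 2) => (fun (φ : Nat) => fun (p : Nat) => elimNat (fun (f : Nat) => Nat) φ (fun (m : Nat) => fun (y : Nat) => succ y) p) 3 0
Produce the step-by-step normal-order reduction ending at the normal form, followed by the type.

normal-order reduction:
  fun (τ : forall (ν : Vec Nat 4), Eq Nat 2 2) => (fun (φ : Nat) => fun (p : Nat) => elimNat (fun (f : Nat) => Nat) φ (fun (m : Nat) => fun (y : Nat) => succ y) p) 3 0
  ~> fun (τ : forall (ν : Vec Nat 4), Eq Nat 2 2) => (fun (φ : Nat) => elimNat (fun (p : Nat) => Nat) 3 (fun (f : Nat) => fun (m : Nat) => succ m) φ) 0
  ~> fun (τ : forall (ν : Vec Nat 4), Eq Nat 2 2) => elimNat (fun (φ : Nat) => Nat) 3 (fun (p : Nat) => fun (f : Nat) => succ f) 0
  ~> fun (τ : forall (ν : Vec Nat 4), Eq Nat 2 2) => 3
inferred type:
  forall (τ : forall (ν : Vec Nat 4), Eq Nat 2 2), Nat


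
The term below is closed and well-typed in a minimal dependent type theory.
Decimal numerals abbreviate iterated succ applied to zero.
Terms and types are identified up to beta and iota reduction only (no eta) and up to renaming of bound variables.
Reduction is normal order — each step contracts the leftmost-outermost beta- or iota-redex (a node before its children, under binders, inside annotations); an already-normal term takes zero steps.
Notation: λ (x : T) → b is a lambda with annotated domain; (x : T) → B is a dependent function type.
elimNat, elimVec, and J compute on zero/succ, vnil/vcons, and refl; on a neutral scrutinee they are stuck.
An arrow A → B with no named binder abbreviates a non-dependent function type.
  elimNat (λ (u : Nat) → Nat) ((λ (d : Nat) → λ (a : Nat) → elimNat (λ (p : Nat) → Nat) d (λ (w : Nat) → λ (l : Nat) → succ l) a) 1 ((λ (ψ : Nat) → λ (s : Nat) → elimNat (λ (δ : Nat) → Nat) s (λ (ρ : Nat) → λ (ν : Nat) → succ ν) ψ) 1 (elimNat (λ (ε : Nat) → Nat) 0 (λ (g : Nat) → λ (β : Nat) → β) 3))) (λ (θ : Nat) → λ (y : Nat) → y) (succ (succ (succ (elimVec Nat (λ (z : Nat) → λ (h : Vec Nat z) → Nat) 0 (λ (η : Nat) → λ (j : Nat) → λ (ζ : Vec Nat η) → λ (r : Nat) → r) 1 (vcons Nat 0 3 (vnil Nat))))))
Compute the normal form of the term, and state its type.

resulting normal form:
  2
inferred type:
  Nat
observation: normalization takes exactly 38 steps under the normal-order strategy.


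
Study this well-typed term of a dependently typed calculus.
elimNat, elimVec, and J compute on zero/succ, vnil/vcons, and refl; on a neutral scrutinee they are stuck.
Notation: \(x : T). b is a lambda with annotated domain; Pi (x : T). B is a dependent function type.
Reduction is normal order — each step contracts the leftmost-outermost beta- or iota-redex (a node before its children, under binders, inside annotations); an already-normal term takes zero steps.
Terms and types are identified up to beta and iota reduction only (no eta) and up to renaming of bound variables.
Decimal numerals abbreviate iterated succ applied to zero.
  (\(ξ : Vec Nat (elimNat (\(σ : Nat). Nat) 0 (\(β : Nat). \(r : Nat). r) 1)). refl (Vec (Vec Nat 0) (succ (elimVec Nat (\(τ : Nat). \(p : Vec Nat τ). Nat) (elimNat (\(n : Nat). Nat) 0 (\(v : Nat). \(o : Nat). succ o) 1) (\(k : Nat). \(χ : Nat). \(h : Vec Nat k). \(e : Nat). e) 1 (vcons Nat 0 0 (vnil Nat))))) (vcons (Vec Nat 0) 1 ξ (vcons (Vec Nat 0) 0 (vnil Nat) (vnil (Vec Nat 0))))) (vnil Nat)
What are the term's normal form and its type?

normal form:
  refl (Vec (Vec Nat 0) 2) (vcons (Vec Nat 0) 1 (vnil Nat) (vcons (Vec Nat 0) 0 (vnil Nat) (vnil (Vec Nat 0))))
type:
  Eq (Vec (Vec Nat 0) 2) (vcons (Vec Nat 0) 1 (vnil Nat) (vcons (Vec Nat 0) 0 (vnil Nat) (vnil (Vec Nat 0)))) (vcons (Vec Nat 0) 1 (vnil Nat) (vcons (Vec Nat 0) 0 (vnil Nat) (vnil (Vec Nat 0))))
observation: 11 normal-order steps normalize the term, beginning with a beta-redex.


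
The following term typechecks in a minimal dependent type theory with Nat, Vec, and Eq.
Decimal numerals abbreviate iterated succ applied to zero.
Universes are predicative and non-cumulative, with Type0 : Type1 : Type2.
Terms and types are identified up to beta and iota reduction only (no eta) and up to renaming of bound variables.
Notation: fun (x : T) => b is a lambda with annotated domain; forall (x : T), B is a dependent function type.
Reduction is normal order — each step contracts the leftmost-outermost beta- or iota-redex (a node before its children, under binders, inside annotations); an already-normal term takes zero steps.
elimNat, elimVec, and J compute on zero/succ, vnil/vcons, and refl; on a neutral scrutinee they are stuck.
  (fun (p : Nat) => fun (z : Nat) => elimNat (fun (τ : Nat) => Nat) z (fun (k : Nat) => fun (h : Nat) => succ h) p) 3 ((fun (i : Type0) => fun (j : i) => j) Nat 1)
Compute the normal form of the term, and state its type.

normal form:
  4
type:
  Nat
observation: 14 normal-order steps normalize the term, beginning with a beta-redex.


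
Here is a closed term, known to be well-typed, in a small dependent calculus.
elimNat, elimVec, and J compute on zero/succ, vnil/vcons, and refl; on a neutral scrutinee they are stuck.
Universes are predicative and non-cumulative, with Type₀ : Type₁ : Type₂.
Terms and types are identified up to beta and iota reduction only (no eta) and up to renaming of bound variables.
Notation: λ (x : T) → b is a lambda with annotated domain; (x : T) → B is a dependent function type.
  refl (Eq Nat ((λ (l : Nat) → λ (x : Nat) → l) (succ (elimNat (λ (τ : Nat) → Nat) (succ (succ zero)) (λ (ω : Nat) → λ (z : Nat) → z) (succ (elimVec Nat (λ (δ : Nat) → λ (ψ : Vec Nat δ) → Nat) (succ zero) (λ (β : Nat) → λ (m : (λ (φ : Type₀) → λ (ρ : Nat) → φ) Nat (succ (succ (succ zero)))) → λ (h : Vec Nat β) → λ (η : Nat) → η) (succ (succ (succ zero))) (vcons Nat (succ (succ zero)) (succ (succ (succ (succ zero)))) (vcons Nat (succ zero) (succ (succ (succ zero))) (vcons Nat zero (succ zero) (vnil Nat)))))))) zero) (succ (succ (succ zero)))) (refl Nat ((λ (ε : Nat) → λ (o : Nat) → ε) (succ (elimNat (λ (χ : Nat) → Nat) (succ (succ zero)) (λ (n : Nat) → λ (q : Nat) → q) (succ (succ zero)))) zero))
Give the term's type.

inferred type:
  Eq (Eq Nat (succ (succ (succ zero))) (succ (succ (succ zero)))) (refl Nat (succ (succ (succ zero)))) (refl Nat (succ (succ (succ zero))))
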